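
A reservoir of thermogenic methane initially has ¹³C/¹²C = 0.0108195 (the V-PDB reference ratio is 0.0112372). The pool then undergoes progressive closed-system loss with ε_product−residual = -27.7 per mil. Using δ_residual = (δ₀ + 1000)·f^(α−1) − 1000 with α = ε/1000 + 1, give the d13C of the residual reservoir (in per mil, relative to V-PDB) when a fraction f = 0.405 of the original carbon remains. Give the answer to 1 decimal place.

δ₀ = (0.0108195/0.0112372 − 1)×1000 = (0.962829 − 1)×1000 = -37.171 per mil
α − 1 = ε/1000 = -0.0277
f^(α−1) = 0.405^(-0.0277) = 1.025353
δ_res = (-37.171 + 1000) × 1.025353 − 1000 = 987.240 − 1000 = -12.76 per mil

-12.8 per mil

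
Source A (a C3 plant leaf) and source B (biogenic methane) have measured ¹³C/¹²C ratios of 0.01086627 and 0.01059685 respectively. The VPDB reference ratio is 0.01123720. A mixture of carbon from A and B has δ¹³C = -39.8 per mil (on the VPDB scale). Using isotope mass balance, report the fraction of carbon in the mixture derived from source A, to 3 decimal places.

δ_A = (0.01086627/0.01123720 − 1)×1000 = (0.966991 − 1)×1000 = -33.009 per mil
δ_B = (0.01059685/0.01123720 − 1)×1000 = (0.943015 − 1)×1000 = -56.985 per mil
f_A = (δ_mix − δ_B)/(δ_A − δ_B) = (-39.8 − (-56.985))/(-33.009 − (-56.985))
f_A = 17.185 / 23.976 = 0.7168

0.717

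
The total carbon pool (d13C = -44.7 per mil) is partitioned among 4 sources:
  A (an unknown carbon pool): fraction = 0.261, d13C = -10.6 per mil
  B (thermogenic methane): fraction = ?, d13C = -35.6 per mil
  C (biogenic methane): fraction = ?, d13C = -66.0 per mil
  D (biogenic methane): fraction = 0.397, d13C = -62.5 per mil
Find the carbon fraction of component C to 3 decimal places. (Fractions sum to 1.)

0.163

Let f_C and f_B be the unknown fractions; fractions sum to 1 so f_C + f_B = 0.342.
Mass balance: Σ fᵢ·δᵢ = δ_bulk ⇒ f_C·(-66.0) + f_B·(-35.6) = -44.7 − (-27.579) = -17.121
Substitute f_B = 0.342 − f_C:
f_C·(-66.0 − -35.6) = -17.121 − 0.342×(-35.6) = -4.946
f_C = -4.946 / -30.4 = 0.1627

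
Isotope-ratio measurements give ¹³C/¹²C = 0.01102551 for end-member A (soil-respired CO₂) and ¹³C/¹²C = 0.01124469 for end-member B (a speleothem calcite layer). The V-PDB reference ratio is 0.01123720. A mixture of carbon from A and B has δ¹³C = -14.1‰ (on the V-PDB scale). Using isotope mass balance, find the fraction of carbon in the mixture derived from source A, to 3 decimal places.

δ_A = (0.01102551/0.01123720 − 1)×1000 = (0.981162 − 1)×1000 = -18.838‰
δ_B = (0.01124469/0.01123720 − 1)×1000 = (1.000667 − 1)×1000 = 0.667‰
f_A = (δ_mix − δ_B)/(δ_A − δ_B) = (-14.1 − (0.667))/(-18.838 − (0.667))
f_A = -14.767 / -19.505 = 0.7571

0.757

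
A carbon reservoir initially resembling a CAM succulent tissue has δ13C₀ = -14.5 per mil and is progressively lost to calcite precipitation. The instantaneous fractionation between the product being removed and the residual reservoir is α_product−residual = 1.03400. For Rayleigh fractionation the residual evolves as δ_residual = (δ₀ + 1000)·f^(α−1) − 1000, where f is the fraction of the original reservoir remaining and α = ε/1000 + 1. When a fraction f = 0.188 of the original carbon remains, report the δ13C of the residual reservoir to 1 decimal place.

-68.9 per mil

Rayleigh residual: δ_res = (δ₀ + 1000)·f^(α−1) − 1000
α − 1 = 0.03400
f^(α−1) = 0.188^(0.03400) = 0.944760
δ_res = (-14.5 + 1000) × 0.944760 − 1000 = 931.061 − 1000 = -68.94 per mil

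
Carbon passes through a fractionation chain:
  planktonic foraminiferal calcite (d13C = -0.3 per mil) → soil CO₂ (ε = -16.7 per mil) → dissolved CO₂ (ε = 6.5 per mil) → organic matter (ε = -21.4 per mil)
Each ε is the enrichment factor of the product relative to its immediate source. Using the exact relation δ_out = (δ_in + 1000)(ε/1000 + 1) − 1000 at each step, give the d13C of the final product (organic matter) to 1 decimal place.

-31.8 per mil

step 1: δ = (-0.30 + 1000)·(-16.7/1000 + 1) − 1000 = -16.99 per mil
step 2: δ = (-16.99 + 1000)·(6.5/1000 + 1) − 1000 = -10.61 per mil
step 3: δ = (-10.61 + 1000)·(-21.4/1000 + 1) − 1000 = -31.78 per mil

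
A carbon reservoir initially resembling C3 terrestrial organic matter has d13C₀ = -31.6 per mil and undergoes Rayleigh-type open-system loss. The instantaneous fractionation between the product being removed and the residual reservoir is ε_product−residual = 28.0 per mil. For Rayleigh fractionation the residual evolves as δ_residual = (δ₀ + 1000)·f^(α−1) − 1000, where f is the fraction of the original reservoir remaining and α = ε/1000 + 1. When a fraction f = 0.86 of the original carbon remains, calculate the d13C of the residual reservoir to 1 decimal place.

-35.7 per mil

Rayleigh residual: δ_res = (δ₀ + 1000)·f^(α−1) − 1000
α = ε/1000 + 1 = 1.02800, so α − 1 = 0.02800
f^(α−1) = 0.86^(0.02800) = 0.995786
δ_res = (-31.6 + 1000) × 0.995786 − 1000 = 964.319 − 1000 = -35.68 per mil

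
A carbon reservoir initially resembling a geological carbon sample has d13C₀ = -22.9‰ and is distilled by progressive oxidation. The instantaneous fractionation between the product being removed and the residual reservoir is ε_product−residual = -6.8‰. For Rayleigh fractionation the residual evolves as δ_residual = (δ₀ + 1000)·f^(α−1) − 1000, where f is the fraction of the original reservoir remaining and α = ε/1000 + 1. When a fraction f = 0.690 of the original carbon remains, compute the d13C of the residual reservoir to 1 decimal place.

-20.4‰

Rayleigh residual: δ_res = (δ₀ + 1000)·f^(α−1) − 1000
α = ε/1000 + 1 = 0.99320, so α − 1 = -0.00680
f^(α−1) = 0.690^(-0.00680) = 1.002526
δ_res = (-22.9 + 1000) × 1.002526 − 1000 = 979.569 − 1000 = -20.43‰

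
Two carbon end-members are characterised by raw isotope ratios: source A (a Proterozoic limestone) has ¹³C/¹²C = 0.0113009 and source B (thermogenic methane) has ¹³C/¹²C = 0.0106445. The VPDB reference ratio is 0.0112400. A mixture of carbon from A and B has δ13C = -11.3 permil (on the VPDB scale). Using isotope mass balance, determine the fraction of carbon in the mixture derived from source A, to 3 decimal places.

0.714

δ_A = (0.0113009/0.0112400 − 1)×1000 = (1.005418 − 1)×1000 = 5.418 permil
δ_B = (0.0106445/0.0112400 − 1)×1000 = (0.947020 − 1)×1000 = -52.980 permil
f_A = (δ_mix − δ_B)/(δ_A − δ_B) = (-11.3 − (-52.980))/(5.418 − (-52.980))
f_A = 41.680 / 58.399 = 0.7137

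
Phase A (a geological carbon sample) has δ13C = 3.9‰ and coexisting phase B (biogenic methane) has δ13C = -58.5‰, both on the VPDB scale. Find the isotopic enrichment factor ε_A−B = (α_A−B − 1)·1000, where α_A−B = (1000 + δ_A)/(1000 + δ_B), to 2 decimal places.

66.28‰

α_A−B = (1000 + 3.9) / (1000 + -58.5) = 1003.9 / 941.5 = 1.066277
ε_A−B = (1.066277 − 1) × 1000 = 66.277‰
(The approximation ε ≈ δ_A − δ_B would give 62.4‰.)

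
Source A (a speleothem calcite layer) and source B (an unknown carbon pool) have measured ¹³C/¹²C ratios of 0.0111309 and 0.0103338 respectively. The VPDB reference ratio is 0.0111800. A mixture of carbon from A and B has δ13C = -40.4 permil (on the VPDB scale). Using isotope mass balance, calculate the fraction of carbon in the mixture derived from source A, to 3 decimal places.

0.495

δ_A = (0.0111309/0.0111800 − 1)×1000 = (0.995608 − 1)×1000 = -4.392 permil
δ_B = (0.0103338/0.0111800 − 1)×1000 = (0.924311 − 1)×1000 = -75.689 permil
f_A = (δ_mix − δ_B)/(δ_A − δ_B) = (-40.4 − (-75.689))/(-4.392 − (-75.689))
f_A = 35.289 / 71.297 = 0.4950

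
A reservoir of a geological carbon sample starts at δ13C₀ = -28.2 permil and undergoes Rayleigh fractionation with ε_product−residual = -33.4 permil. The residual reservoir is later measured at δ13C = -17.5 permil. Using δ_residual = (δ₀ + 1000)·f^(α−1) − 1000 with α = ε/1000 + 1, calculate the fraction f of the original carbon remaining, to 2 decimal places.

α − 1 = ε/1000 = -0.0334
(δ_res + 1000)/(δ₀ + 1000) = (-17.5 + 1000)/(-28.2 + 1000) = 982.5/971.8 = 1.011010
f = 1.011010^(1/-0.0334) = exp(ln(1.011010)/-0.0334) = exp(0.01095/-0.0334)
f = exp(-0.3279) = 0.7205

0.72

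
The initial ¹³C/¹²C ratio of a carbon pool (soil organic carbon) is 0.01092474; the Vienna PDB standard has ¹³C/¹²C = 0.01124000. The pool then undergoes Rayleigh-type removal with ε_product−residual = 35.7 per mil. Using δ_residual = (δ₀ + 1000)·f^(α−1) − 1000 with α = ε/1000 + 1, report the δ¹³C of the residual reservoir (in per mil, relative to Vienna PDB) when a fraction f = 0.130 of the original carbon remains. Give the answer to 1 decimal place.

δ₀ = (0.01092474/0.01124000 − 1)×1000 = (0.971952 − 1)×1000 = -28.048 per mil
α − 1 = ε/1000 = 0.0357
f^(α−1) = 0.130^(0.0357) = 0.929753
δ_res = (-28.048 + 1000) × 0.929753 − 1000 = 903.676 − 1000 = -96.32 per mil

-96.3 per mil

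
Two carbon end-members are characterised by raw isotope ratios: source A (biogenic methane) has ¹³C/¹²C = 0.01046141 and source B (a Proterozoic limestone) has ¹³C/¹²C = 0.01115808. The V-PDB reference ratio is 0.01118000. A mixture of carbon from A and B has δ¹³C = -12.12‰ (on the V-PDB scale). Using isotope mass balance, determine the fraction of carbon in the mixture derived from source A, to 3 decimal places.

0.163

δ_A = (0.01046141/0.01118000 − 1)×1000 = (0.935725 − 1)×1000 = -64.275‰
δ_B = (0.01115808/0.01118000 − 1)×1000 = (0.998039 − 1)×1000 = -1.961‰
f_A = (δ_mix − δ_B)/(δ_A − δ_B) = (-12.12 − (-1.961))/(-64.275 − (-1.961))
f_A = -10.159 / -62.314 = 0.1630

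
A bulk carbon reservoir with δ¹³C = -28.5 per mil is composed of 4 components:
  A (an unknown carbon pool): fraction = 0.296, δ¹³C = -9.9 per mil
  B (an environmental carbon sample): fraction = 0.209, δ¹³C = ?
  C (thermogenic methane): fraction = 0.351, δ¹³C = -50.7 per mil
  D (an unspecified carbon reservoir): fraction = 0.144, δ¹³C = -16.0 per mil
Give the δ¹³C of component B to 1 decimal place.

Isotope mass balance: δ_bulk = Σ fᵢ·δᵢ.
-28.5 = 0.296×(-9.9) + 0.209×δ_B + 0.351×(-50.7) + 0.144×(-16.0)
0.209·δ_B = -28.5 − (-23.030) = -5.470
δ_B = -5.470 / 0.209 = -26.17 per mil

-26.2 per mil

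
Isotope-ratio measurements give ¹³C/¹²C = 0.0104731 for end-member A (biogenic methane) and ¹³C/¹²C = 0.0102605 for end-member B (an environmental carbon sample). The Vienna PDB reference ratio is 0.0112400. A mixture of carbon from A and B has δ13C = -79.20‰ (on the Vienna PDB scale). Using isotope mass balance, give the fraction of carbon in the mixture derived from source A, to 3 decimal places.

δ_A = (0.0104731/0.0112400 − 1)×1000 = (0.931770 − 1)×1000 = -68.230‰
δ_B = (0.0102605/0.0112400 − 1)×1000 = (0.912856 − 1)×1000 = -87.144‰
f_A = (δ_mix − δ_B)/(δ_A − δ_B) = (-79.20 − (-87.144))/(-68.230 − (-87.144))
f_A = 7.944 / 18.915 = 0.4200

0.420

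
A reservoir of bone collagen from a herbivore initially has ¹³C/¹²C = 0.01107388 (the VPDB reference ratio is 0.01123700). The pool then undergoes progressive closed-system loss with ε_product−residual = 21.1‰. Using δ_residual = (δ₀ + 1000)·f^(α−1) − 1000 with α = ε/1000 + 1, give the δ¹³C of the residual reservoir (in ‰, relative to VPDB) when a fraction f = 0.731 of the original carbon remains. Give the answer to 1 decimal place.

δ₀ = (0.01107388/0.01123700 − 1)×1000 = (0.985484 − 1)×1000 = -14.516‰
α − 1 = ε/1000 = 0.0211
f^(α−1) = 0.731^(0.0211) = 0.993410
δ_res = (-14.516 + 1000) × 0.993410 − 1000 = 978.990 − 1000 = -21.01‰

-21.0‰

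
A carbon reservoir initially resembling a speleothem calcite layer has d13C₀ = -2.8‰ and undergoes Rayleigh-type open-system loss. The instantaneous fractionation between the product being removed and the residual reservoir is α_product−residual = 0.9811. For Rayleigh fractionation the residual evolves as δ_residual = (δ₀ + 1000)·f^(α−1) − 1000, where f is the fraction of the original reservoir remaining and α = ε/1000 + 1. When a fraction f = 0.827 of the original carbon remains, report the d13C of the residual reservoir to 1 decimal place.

Rayleigh residual: δ_res = (δ₀ + 1000)·f^(α−1) − 1000
α − 1 = -0.01890
f^(α−1) = 0.827^(-0.01890) = 1.003597
δ_res = (-2.8 + 1000) × 1.003597 − 1000 = 1000.786 − 1000 = 0.79‰

0.8‰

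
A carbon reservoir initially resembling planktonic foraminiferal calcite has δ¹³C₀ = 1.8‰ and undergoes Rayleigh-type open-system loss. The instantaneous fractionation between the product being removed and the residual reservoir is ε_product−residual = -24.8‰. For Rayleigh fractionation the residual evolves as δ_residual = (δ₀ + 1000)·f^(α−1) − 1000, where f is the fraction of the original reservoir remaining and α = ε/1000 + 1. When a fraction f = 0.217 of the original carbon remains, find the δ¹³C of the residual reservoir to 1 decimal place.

Rayleigh residual: δ_res = (δ₀ + 1000)·f^(α−1) − 1000
α = ε/1000 + 1 = 0.97520, so α − 1 = -0.02480
f^(α−1) = 0.217^(-0.02480) = 1.038618
δ_res = (1.8 + 1000) × 1.038618 − 1000 = 1040.487 − 1000 = 40.49‰

40.5‰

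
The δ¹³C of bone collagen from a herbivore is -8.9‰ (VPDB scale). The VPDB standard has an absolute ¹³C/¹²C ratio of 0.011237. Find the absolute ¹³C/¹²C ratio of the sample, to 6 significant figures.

0.0111370

R_sample = R_standard × (δ¹³C/1000 + 1)
R_sample = 0.011237 × (-8.9/1000 + 1) = 0.011237 × 0.991100
R_sample = 0.0111370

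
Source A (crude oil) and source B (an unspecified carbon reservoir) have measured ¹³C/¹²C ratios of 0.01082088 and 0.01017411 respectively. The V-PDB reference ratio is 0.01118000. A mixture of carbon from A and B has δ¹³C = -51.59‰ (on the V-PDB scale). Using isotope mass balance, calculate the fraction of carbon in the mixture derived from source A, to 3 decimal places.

δ_A = (0.01082088/0.01118000 − 1)×1000 = (0.967878 − 1)×1000 = -32.122‰
δ_B = (0.01017411/0.01118000 − 1)×1000 = (0.910028 − 1)×1000 = -89.972‰
f_A = (δ_mix − δ_B)/(δ_A − δ_B) = (-51.59 − (-89.972))/(-32.122 − (-89.972))
f_A = 38.382 / 57.851 = 0.6635

0.663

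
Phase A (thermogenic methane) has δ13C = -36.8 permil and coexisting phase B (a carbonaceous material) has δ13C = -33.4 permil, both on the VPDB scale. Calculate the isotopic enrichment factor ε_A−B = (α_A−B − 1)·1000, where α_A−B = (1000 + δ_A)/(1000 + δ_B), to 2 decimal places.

α_A−B = (1000 + -36.8) / (1000 + -33.4) = 963.2 / 966.6 = 0.996483
ε_A−B = (0.996483 − 1) × 1000 = -3.517 permil
(The approximation ε ≈ δ_A − δ_B would give -3.4 permil.)

-3.52 permil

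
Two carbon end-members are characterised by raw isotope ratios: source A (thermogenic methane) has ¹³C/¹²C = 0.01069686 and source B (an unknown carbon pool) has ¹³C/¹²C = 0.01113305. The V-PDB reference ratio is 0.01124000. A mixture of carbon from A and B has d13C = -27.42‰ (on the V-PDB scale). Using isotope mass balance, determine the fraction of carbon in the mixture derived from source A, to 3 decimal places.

δ_A = (0.01069686/0.01124000 − 1)×1000 = (0.951678 − 1)×1000 = -48.322‰
δ_B = (0.01113305/0.01124000 − 1)×1000 = (0.990485 − 1)×1000 = -9.515‰
f_A = (δ_mix − δ_B)/(δ_A − δ_B) = (-27.42 − (-9.515))/(-48.322 − (-9.515))
f_A = -17.905 / -38.807 = 0.4614

0.461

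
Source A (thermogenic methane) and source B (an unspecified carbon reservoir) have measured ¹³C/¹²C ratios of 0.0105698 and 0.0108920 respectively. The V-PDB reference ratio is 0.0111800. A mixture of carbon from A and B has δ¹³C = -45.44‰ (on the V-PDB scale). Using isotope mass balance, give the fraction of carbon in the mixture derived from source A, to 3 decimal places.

0.683

δ_A = (0.0105698/0.0111800 − 1)×1000 = (0.945420 − 1)×1000 = -54.580‰
δ_B = (0.0108920/0.0111800 − 1)×1000 = (0.974240 − 1)×1000 = -25.760‰
f_A = (δ_mix − δ_B)/(δ_A − δ_B) = (-45.44 − (-25.760))/(-54.580 − (-25.760))
f_A = -19.680 / -28.819 = 0.6829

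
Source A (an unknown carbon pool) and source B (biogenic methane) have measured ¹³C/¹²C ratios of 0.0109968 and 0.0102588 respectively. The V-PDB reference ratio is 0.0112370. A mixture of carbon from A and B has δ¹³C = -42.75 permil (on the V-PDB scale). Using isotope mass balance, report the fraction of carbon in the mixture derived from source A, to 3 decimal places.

δ_A = (0.0109968/0.0112370 − 1)×1000 = (0.978624 − 1)×1000 = -21.376 permil
δ_B = (0.0102588/0.0112370 − 1)×1000 = (0.912948 − 1)×1000 = -87.052 permil
f_A = (δ_mix − δ_B)/(δ_A − δ_B) = (-42.75 − (-87.052))/(-21.376 − (-87.052))
f_A = 44.302 / 65.676 = 0.6746

0.675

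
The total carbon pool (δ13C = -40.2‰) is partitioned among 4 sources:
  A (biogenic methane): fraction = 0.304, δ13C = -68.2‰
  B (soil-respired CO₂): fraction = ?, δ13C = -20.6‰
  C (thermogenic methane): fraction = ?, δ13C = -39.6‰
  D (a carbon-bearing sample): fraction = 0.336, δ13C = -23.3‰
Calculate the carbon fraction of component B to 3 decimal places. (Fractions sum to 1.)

0.138

Let f_B and f_C be the unknown fractions; fractions sum to 1 so f_B + f_C = 0.360.
Mass balance: Σ fᵢ·δᵢ = δ_bulk ⇒ f_B·(-20.6) + f_C·(-39.6) = -40.2 − (-28.562) = -11.638
Substitute f_C = 0.360 − f_B:
f_B·(-20.6 − -39.6) = -11.638 − 0.360×(-39.6) = 2.618
f_B = 2.618 / 19.0 = 0.1378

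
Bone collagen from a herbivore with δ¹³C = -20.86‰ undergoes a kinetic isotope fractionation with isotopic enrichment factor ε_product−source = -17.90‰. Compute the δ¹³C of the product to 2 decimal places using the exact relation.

-38.39‰

Exactly, δ_product = (δ_source + 1000)·(ε/1000 + 1) − 1000.
δ_product = (-20.86 + 1000) × (-17.90/1000 + 1) − 1000
δ_product = -38.387‰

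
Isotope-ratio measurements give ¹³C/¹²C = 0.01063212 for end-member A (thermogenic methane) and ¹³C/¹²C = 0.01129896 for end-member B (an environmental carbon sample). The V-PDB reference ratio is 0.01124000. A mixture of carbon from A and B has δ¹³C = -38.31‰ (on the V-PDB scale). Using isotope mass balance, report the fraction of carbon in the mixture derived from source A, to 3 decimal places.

δ_A = (0.01063212/0.01124000 − 1)×1000 = (0.945918 − 1)×1000 = -54.082‰
δ_B = (0.01129896/0.01124000 − 1)×1000 = (1.005246 − 1)×1000 = 5.246‰
f_A = (δ_mix − δ_B)/(δ_A − δ_B) = (-38.31 − (5.246))/(-54.082 − (5.246))
f_A = -43.556 / -59.327 = 0.7342

0.734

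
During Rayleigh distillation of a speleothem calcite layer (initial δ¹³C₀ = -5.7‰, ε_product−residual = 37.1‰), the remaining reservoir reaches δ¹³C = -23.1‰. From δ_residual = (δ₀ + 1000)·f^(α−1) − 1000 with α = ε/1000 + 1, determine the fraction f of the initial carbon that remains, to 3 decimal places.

α − 1 = ε/1000 = 0.0371
(δ_res + 1000)/(δ₀ + 1000) = (-23.1 + 1000)/(-5.7 + 1000) = 976.9/994.3 = 0.982500
f = 0.982500^(1/0.0371) = exp(ln(0.982500)/0.0371) = exp(-0.01765/0.0371)
f = exp(-0.4759) = 0.6213

0.621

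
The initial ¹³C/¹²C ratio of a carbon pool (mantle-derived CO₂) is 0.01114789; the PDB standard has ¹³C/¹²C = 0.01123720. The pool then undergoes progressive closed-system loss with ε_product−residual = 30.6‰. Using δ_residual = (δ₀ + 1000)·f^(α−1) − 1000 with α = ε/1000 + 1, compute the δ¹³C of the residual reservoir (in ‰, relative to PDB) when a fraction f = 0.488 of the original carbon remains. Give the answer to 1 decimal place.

-29.5‰

δ₀ = (0.01114789/0.01123720 − 1)×1000 = (0.992052 − 1)×1000 = -7.948‰
α − 1 = ε/1000 = 0.0306
f^(α−1) = 0.488^(0.0306) = 0.978286
δ_res = (-7.948 + 1000) × 0.978286 − 1000 = 970.510 − 1000 = -29.49‰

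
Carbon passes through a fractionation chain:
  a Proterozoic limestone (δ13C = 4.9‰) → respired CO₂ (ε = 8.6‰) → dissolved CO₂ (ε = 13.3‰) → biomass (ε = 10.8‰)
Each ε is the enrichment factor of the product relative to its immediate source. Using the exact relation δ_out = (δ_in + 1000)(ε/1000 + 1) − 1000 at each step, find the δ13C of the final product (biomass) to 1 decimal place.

step 1: δ = (4.90 + 1000)·(8.6/1000 + 1) − 1000 = 13.54‰
step 2: δ = (13.54 + 1000)·(13.3/1000 + 1) − 1000 = 27.02‰
step 3: δ = (27.02 + 1000)·(10.8/1000 + 1) − 1000 = 38.11‰

38.1‰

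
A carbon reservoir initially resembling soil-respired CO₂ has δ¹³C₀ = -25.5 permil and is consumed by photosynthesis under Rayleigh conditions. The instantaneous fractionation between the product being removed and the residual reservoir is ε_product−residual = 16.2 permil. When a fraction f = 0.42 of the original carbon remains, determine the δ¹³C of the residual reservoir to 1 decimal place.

Rayleigh residual: δ_res = (δ₀ + 1000)·f^(α−1) − 1000
α = ε/1000 + 1 = 1.01620, so α − 1 = 0.01620
f^(α−1) = 0.42^(0.01620) = 0.986045
δ_res = (-25.5 + 1000) × 0.986045 − 1000 = 960.901 − 1000 = -39.10 permil

-39.1 permil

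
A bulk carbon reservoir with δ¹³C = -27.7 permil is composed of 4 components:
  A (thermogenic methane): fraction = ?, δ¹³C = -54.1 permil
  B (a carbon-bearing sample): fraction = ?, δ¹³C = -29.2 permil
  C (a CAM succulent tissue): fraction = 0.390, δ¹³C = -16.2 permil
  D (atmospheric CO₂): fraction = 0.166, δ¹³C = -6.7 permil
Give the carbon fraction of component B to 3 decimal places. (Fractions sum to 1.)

Let f_B and f_A be the unknown fractions; fractions sum to 1 so f_B + f_A = 0.444.
Mass balance: Σ fᵢ·δᵢ = δ_bulk ⇒ f_B·(-29.2) + f_A·(-54.1) = -27.7 − (-7.430) = -20.270
Substitute f_A = 0.444 − f_B:
f_B·(-29.2 − -54.1) = -20.270 − 0.444×(-54.1) = 3.751
f_B = 3.751 / 24.9 = 0.1506

0.151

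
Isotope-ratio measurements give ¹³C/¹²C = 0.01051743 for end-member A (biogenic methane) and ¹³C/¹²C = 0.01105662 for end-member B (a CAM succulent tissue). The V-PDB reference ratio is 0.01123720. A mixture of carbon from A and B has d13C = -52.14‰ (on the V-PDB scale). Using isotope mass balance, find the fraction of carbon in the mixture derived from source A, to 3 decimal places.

0.752

δ_A = (0.01051743/0.01123720 − 1)×1000 = (0.935948 − 1)×1000 = -64.052‰
δ_B = (0.01105662/0.01123720 − 1)×1000 = (0.983930 − 1)×1000 = -16.070‰
f_A = (δ_mix − δ_B)/(δ_A − δ_B) = (-52.14 − (-16.070))/(-64.052 − (-16.070))
f_A = -36.070 / -47.983 = 0.7517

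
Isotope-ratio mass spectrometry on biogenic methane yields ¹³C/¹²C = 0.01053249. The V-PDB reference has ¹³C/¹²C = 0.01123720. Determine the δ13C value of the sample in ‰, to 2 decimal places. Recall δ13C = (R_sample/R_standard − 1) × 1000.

δ13C = (R_sample / R_standard − 1) × 1000
R_sample / R_standard = 0.01053249 / 0.01123720 = 0.937288
δ13C = (0.937288 − 1) × 1000 = -62.712‰

-62.71‰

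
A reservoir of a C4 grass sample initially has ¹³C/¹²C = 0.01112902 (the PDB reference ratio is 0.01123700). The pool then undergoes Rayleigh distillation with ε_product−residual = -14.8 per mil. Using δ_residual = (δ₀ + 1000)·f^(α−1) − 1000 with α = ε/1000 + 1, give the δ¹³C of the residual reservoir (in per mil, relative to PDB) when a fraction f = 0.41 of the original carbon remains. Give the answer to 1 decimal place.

δ₀ = (0.01112902/0.01123700 − 1)×1000 = (0.990391 − 1)×1000 = -9.609 per mil
α − 1 = ε/1000 = -0.0148
f^(α−1) = 0.41^(-0.0148) = 1.013283
δ_res = (-9.609 + 1000) × 1.013283 − 1000 = 1003.546 − 1000 = 3.55 per mil

3.5 per mil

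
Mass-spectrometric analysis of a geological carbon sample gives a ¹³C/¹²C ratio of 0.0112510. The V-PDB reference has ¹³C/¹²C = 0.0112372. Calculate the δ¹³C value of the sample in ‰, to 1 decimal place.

1.2‰

δ¹³C = (R_sample / R_standard − 1) × 1000
R_sample / R_standard = 0.0112510 / 0.0112372 = 1.001228
δ¹³C = (1.001228 − 1) × 1000 = 1.23‰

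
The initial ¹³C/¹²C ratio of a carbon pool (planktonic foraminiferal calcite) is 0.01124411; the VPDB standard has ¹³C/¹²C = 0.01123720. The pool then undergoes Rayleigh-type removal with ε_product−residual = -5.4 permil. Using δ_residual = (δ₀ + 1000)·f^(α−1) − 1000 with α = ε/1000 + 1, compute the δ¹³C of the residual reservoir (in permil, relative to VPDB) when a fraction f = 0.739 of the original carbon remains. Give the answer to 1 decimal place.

2.3 permil

δ₀ = (0.01124411/0.01123720 − 1)×1000 = (1.000615 − 1)×1000 = 0.615 permil
α − 1 = ε/1000 = -0.0054
f^(α−1) = 0.739^(-0.0054) = 1.001635
δ_res = (0.615 + 1000) × 1.001635 − 1000 = 1002.251 − 1000 = 2.25 permil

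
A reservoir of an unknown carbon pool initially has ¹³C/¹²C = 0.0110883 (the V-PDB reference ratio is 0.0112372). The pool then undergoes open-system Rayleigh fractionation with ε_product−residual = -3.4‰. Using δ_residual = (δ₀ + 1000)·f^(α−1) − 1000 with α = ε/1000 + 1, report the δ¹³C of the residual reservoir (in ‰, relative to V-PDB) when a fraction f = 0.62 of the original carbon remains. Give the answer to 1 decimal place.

δ₀ = (0.0110883/0.0112372 − 1)×1000 = (0.986749 − 1)×1000 = -13.251‰
α − 1 = ε/1000 = -0.0034
f^(α−1) = 0.62^(-0.0034) = 1.001627
δ_res = (-13.251 + 1000) × 1.001627 − 1000 = 988.354 − 1000 = -11.65‰

-11.6‰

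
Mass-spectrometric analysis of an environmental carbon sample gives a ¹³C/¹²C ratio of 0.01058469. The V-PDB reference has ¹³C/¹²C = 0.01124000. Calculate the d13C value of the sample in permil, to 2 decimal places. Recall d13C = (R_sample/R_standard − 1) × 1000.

d13C = (R_sample / R_standard − 1) × 1000
R_sample / R_standard = 0.01058469 / 0.01124000 = 0.941698
d13C = (0.941698 − 1) × 1000 = -58.302 permil

-58.30 permil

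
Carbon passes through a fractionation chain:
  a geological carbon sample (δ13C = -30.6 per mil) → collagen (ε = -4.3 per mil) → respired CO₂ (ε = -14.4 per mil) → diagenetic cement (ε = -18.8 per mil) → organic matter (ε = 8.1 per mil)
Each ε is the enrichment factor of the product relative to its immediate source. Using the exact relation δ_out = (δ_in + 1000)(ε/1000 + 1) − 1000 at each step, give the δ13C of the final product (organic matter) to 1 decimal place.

step 1: δ = (-30.60 + 1000)·(-4.3/1000 + 1) − 1000 = -34.77 per mil
step 2: δ = (-34.77 + 1000)·(-14.4/1000 + 1) − 1000 = -48.67 per mil
step 3: δ = (-48.67 + 1000)·(-18.8/1000 + 1) − 1000 = -66.55 per mil
step 4: δ = (-66.55 + 1000)·(8.1/1000 + 1) − 1000 = -58.99 per mil

-59.0 per mil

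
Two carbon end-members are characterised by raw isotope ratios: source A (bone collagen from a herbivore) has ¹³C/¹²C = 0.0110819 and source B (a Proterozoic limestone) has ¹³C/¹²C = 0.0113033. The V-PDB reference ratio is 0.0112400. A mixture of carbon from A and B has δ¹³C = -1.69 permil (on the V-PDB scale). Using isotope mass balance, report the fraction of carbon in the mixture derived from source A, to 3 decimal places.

0.372

δ_A = (0.0110819/0.0112400 − 1)×1000 = (0.985934 − 1)×1000 = -14.066 permil
δ_B = (0.0113033/0.0112400 − 1)×1000 = (1.005632 − 1)×1000 = 5.632 permil
f_A = (δ_mix − δ_B)/(δ_A − δ_B) = (-1.69 − (5.632))/(-14.066 − (5.632))
f_A = -7.322 / -19.698 = 0.3717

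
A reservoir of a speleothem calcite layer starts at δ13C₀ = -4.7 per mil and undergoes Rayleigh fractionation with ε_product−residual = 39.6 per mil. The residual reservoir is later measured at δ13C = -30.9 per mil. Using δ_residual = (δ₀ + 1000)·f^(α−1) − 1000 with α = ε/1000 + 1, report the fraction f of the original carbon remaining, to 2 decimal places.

0.51

α − 1 = ε/1000 = 0.0396
(δ_res + 1000)/(δ₀ + 1000) = (-30.9 + 1000)/(-4.7 + 1000) = 969.1/995.3 = 0.973676
f = 0.973676^(1/0.0396) = exp(ln(0.973676)/0.0396) = exp(-0.02668/0.0396)
f = exp(-0.6736) = 0.5098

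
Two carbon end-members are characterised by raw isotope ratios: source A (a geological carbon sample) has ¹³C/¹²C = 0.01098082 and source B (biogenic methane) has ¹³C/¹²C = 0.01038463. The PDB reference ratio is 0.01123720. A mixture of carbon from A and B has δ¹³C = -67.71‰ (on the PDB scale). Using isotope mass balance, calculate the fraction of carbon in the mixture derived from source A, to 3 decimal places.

δ_A = (0.01098082/0.01123720 − 1)×1000 = (0.977185 − 1)×1000 = -22.815‰
δ_B = (0.01038463/0.01123720 − 1)×1000 = (0.924130 − 1)×1000 = -75.870‰
f_A = (δ_mix − δ_B)/(δ_A − δ_B) = (-67.71 − (-75.870))/(-22.815 − (-75.870))
f_A = 8.160 / 53.055 = 0.1538

0.154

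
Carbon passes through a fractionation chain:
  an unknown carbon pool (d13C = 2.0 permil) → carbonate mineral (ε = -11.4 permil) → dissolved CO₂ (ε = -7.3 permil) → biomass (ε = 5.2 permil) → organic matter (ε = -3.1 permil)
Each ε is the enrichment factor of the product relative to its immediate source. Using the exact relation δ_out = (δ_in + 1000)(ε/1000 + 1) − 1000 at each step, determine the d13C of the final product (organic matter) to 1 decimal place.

-14.6 permil

step 1: δ = (2.00 + 1000)·(-11.4/1000 + 1) − 1000 = -9.42 permil
step 2: δ = (-9.42 + 1000)·(-7.3/1000 + 1) − 1000 = -16.65 permil
step 3: δ = (-16.65 + 1000)·(5.2/1000 + 1) − 1000 = -11.54 permil
step 4: δ = (-11.54 + 1000)·(-3.1/1000 + 1) − 1000 = -14.60 permil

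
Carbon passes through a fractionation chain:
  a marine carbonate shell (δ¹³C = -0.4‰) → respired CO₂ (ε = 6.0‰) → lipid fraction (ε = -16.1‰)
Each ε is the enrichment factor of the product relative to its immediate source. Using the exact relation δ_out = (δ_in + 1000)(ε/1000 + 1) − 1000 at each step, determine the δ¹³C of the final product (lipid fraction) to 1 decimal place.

step 1: δ = (-0.40 + 1000)·(6.0/1000 + 1) − 1000 = 5.60‰
step 2: δ = (5.60 + 1000)·(-16.1/1000 + 1) − 1000 = -10.59‰

-10.6‰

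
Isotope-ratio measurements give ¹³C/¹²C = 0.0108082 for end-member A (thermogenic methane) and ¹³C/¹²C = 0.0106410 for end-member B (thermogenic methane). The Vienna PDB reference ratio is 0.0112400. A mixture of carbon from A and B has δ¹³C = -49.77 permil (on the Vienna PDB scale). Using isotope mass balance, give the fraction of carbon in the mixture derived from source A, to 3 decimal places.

0.237

δ_A = (0.0108082/0.0112400 − 1)×1000 = (0.961584 − 1)×1000 = -38.416 permil
δ_B = (0.0106410/0.0112400 − 1)×1000 = (0.946708 − 1)×1000 = -53.292 permil
f_A = (δ_mix − δ_B)/(δ_A − δ_B) = (-49.77 − (-53.292))/(-38.416 − (-53.292))
f_A = 3.522 / 14.875 = 0.2368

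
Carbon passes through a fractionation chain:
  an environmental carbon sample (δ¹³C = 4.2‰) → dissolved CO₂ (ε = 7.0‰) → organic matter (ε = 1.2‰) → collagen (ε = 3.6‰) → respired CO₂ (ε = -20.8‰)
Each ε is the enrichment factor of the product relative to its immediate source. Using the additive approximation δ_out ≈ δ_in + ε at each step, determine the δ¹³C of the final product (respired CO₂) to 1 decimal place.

step 1: δ ≈ 4.2 + (7.0) = 11.2‰
step 2: δ ≈ 11.2 + (1.2) = 12.4‰
step 3: δ ≈ 12.4 + (3.6) = 16.0‰
step 4: δ ≈ 16.0 + (-20.8) = -4.8‰

-4.8‰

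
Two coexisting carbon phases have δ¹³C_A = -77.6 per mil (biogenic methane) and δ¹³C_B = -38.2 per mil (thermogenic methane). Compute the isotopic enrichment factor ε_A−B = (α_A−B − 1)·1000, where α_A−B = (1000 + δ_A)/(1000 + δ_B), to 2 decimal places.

-40.96 per mil

α_A−B = (1000 + -77.6) / (1000 + -38.2) = 922.4 / 961.8 = 0.959035
ε_A−B = (0.959035 − 1) × 1000 = -40.965 per mil
(The approximation ε ≈ δ_A − δ_B would give -39.4 per mil.)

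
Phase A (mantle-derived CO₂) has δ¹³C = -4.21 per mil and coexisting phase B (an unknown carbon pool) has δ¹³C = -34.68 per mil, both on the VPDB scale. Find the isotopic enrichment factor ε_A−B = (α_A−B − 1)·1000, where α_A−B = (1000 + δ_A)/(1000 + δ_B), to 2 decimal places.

31.56 per mil

α_A−B = (1000 + -4.21) / (1000 + -34.68) = 995.79 / 965.32 = 1.031565
ε_A−B = (1.031565 − 1) × 1000 = 31.565 per mil
(The approximation ε ≈ δ_A − δ_B would give 30.47 per mil.)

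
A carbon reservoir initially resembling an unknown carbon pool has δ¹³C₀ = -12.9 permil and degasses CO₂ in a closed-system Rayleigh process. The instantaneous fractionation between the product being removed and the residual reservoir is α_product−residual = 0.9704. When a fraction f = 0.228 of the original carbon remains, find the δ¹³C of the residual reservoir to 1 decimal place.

31.3 permil

Rayleigh residual: δ_res = (δ₀ + 1000)·f^(α−1) − 1000
α − 1 = -0.02960
f^(α−1) = 0.228^(-0.02960) = 1.044733
δ_res = (-12.9 + 1000) × 1.044733 − 1000 = 1031.256 − 1000 = 31.26 permil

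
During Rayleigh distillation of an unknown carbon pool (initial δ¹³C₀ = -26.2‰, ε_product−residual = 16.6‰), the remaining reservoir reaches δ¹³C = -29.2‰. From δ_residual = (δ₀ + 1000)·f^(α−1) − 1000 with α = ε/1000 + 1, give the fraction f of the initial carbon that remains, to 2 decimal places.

α − 1 = ε/1000 = 0.0166
(δ_res + 1000)/(δ₀ + 1000) = (-29.2 + 1000)/(-26.2 + 1000) = 970.8/973.8 = 0.996919
f = 0.996919^(1/0.0166) = exp(ln(0.996919)/0.0166) = exp(-0.00309/0.0166)
f = exp(-0.1859) = 0.8304

0.83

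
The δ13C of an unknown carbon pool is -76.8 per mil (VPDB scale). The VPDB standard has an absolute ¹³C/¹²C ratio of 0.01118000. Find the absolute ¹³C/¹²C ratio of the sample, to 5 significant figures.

R_sample = R_standard × (δ13C/1000 + 1)
R_sample = 0.01118000 × (-76.8/1000 + 1) = 0.01118000 × 0.923200
R_sample = 0.0103214

0.010321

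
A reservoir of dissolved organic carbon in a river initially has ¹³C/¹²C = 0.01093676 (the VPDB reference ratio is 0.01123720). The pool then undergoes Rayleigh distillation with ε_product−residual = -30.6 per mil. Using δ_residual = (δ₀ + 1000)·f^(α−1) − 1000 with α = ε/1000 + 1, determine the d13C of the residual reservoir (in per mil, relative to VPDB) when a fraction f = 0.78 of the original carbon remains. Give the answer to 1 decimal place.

δ₀ = (0.01093676/0.01123720 − 1)×1000 = (0.973264 − 1)×1000 = -26.736 per mil
α − 1 = ε/1000 = -0.0306
f^(α−1) = 0.78^(-0.0306) = 1.007632
δ_res = (-26.736 + 1000) × 1.007632 − 1000 = 980.692 − 1000 = -19.31 per mil

-19.3 per mil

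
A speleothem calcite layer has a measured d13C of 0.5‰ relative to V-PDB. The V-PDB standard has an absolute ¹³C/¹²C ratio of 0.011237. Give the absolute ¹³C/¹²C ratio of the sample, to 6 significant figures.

R_sample = R_standard × (d13C/1000 + 1)
R_sample = 0.011237 × (0.5/1000 + 1) = 0.011237 × 1.000500
R_sample = 0.0112426

0.0112426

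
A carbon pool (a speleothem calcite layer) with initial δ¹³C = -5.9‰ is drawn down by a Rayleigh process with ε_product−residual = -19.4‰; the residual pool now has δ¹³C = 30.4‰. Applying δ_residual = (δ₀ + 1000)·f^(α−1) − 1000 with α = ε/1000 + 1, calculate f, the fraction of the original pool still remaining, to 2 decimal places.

α − 1 = ε/1000 = -0.0194
(δ_res + 1000)/(δ₀ + 1000) = (30.4 + 1000)/(-5.9 + 1000) = 1030.4/994.1 = 1.036515
f = 1.036515^(1/-0.0194) = exp(ln(1.036515)/-0.0194) = exp(0.03586/-0.0194)
f = exp(-1.8487) = 0.1574

0.16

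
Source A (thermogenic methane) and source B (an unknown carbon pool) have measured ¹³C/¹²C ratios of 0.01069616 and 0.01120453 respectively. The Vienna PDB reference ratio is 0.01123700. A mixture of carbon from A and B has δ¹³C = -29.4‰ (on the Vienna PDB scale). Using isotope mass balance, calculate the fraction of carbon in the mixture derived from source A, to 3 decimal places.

0.586

δ_A = (0.01069616/0.01123700 − 1)×1000 = (0.951870 − 1)×1000 = -48.130‰
δ_B = (0.01120453/0.01123700 − 1)×1000 = (0.997110 − 1)×1000 = -2.890‰
f_A = (δ_mix − δ_B)/(δ_A − δ_B) = (-29.4 − (-2.890))/(-48.130 − (-2.890))
f_A = -26.510 / -45.241 = 0.5860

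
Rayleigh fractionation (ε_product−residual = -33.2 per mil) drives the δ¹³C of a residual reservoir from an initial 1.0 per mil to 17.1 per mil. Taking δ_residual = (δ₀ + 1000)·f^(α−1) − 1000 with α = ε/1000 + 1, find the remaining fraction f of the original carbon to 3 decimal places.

0.618

α − 1 = ε/1000 = -0.0332
(δ_res + 1000)/(δ₀ + 1000) = (17.1 + 1000)/(1.0 + 1000) = 1017.1/1001.0 = 1.016084
f = 1.016084^(1/-0.0332) = exp(ln(1.016084)/-0.0332) = exp(0.01596/-0.0332)
f = exp(-0.4806) = 0.6184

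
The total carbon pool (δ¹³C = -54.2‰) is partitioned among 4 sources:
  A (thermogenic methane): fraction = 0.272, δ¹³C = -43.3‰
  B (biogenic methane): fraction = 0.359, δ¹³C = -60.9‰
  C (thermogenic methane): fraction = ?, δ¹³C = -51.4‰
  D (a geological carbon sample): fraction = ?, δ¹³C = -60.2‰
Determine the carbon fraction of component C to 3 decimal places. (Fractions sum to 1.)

0.188

Let f_C and f_D be the unknown fractions; fractions sum to 1 so f_C + f_D = 0.369.
Mass balance: Σ fᵢ·δᵢ = δ_bulk ⇒ f_C·(-51.4) + f_D·(-60.2) = -54.2 − (-33.641) = -20.559
Substitute f_D = 0.369 − f_C:
f_C·(-51.4 − -60.2) = -20.559 − 0.369×(-60.2) = 1.654
f_C = 1.654 / 8.8 = 0.1880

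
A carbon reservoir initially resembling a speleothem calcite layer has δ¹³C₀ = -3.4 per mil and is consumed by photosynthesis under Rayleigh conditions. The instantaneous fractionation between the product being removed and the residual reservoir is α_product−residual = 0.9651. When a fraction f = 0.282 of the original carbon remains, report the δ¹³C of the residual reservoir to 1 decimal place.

41.6 per mil

Rayleigh residual: δ_res = (δ₀ + 1000)·f^(α−1) − 1000
α − 1 = -0.03490
f^(α−1) = 0.282^(-0.03490) = 1.045168
δ_res = (-3.4 + 1000) × 1.045168 − 1000 = 1041.615 − 1000 = 41.61 per mil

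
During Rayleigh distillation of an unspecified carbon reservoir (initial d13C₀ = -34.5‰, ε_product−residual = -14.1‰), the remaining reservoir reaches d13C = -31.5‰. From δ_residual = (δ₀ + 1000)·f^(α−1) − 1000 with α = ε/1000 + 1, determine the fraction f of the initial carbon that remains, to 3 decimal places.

0.802

α − 1 = ε/1000 = -0.0141
(δ_res + 1000)/(δ₀ + 1000) = (-31.5 + 1000)/(-34.5 + 1000) = 968.5/965.5 = 1.003107
f = 1.003107^(1/-0.0141) = exp(ln(1.003107)/-0.0141) = exp(0.00310/-0.0141)
f = exp(-0.2200) = 0.8025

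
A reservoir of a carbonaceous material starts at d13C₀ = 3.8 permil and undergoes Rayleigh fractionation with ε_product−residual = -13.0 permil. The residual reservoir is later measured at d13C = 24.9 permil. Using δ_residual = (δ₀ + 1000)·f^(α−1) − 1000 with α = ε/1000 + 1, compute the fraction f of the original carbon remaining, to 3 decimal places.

α − 1 = ε/1000 = -0.0130
(δ_res + 1000)/(δ₀ + 1000) = (24.9 + 1000)/(3.8 + 1000) = 1024.9/1003.8 = 1.021020
f = 1.021020^(1/-0.0130) = exp(ln(1.021020)/-0.0130) = exp(0.02080/-0.0130)
f = exp(-1.6002) = 0.2019

0.202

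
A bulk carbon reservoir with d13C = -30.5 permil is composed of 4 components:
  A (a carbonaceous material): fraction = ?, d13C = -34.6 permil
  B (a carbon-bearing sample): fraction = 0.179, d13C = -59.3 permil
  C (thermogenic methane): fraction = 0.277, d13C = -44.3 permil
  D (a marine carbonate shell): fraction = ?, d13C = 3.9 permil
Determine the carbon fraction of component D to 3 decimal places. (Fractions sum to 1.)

0.291

Let f_D and f_A be the unknown fractions; fractions sum to 1 so f_D + f_A = 0.544.
Mass balance: Σ fᵢ·δᵢ = δ_bulk ⇒ f_D·(3.9) + f_A·(-34.6) = -30.5 − (-22.886) = -7.614
Substitute f_A = 0.544 − f_D:
f_D·(3.9 − -34.6) = -7.614 − 0.544×(-34.6) = 11.208
f_D = 11.208 / 38.5 = 0.2911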